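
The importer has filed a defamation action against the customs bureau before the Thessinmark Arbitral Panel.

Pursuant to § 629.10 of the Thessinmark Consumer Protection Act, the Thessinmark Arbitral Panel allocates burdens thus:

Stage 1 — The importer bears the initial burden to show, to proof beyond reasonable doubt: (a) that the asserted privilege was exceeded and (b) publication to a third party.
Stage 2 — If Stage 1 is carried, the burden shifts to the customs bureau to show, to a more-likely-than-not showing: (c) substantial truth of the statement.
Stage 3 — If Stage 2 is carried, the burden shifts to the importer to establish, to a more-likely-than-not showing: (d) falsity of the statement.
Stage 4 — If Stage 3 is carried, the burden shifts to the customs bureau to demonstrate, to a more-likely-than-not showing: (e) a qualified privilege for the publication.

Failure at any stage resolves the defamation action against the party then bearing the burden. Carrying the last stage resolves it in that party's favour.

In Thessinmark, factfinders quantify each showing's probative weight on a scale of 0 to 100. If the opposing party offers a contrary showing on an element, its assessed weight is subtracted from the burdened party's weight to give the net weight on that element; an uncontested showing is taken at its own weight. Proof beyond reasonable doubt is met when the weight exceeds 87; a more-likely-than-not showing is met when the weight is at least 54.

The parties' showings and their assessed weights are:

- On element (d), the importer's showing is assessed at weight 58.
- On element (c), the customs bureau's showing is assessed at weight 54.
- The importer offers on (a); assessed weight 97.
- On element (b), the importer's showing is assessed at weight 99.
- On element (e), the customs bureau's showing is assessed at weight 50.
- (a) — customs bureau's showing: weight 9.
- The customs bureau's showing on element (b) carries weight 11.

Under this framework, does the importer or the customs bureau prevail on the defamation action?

importer

Stage 1 (importer, proof beyond reasonable doubt, weight exceeds 87): (a) net 97−9=88 > 87 — meets; (b) net 99−11=88 > 87 — meets.
  Stage 1 is satisfied; the onus moves to the customs bureau.
Stage 2 (customs bureau, a more-likely-than-not showing, weight is at least 54): (c) 54 ≥ 54 — meets.
  The customs bureau carries Stage 2; the importer now bears the burden.
Stage 3 (importer, a more-likely-than-not showing, weight is at least 54): (d) 58 ≥ 54 — meets.
  All elements met. The burden passes to the customs bureau.
Stage 4 (customs bureau, a more-likely-than-not showing, weight is at least 54): (e) 50 < 54 — fails.
  Stage 4 not carried; the customs bureau fails its burden.
So the importer prevails.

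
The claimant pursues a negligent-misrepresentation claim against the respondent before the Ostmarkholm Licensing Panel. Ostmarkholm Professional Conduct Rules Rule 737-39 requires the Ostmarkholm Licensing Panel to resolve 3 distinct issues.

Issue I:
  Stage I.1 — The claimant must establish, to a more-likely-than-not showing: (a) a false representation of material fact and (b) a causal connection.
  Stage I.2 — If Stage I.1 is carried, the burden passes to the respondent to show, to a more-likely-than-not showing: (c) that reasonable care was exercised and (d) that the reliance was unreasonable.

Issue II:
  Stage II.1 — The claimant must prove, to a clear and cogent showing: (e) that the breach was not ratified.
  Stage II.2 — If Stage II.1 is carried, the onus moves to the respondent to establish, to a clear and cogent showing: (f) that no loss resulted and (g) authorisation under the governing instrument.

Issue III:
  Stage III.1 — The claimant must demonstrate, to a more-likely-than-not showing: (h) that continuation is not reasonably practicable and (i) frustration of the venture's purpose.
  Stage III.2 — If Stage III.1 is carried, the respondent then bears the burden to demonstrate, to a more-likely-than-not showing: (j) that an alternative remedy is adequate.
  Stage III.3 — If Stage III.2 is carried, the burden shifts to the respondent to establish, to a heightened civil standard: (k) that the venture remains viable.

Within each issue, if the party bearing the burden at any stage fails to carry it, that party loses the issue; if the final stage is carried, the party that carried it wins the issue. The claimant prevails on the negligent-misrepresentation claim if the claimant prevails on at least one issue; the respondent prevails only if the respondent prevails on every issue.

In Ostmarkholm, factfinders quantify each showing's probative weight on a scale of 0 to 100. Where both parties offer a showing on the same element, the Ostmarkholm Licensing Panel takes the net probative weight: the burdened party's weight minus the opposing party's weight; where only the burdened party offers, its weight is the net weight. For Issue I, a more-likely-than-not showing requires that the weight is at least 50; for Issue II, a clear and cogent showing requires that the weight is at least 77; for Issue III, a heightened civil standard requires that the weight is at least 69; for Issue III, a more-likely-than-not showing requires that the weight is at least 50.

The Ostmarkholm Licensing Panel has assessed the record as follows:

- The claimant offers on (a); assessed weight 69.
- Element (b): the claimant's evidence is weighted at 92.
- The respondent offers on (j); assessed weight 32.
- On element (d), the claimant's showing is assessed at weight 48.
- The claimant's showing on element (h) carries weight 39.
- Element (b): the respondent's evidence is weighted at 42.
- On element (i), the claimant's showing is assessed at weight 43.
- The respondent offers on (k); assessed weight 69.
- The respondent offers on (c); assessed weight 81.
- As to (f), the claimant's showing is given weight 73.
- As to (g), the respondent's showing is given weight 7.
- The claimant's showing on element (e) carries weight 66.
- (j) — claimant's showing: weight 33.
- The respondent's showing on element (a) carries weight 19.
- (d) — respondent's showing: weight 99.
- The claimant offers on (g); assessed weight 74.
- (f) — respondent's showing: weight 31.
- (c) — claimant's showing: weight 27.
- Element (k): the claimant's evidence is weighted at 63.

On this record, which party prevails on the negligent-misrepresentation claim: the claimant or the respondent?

respondent

— Issue I —
Stage I.1 — burden on claimant; standard: a more-likely-than-not showing (weight is at least 50).
    (a): 69 − 19 = 50 ≥ 50 [met]
    (b): 92 − 42 = 50 ≥ 50 [met]
  The claimant carries Stage I.1; the respondent now bears the burden.
Stage I.2 — burden on respondent; standard: a more-likely-than-not showing (weight is at least 50).
    (c): 81 − 27 = 54 ≥ 50 [met]
    (d): 99 − 48 = 51 ≥ 50 [met]
  All elements met at the final stage.
All stages carried — the respondent prevails on this issue.
— Issue II —
At Stage II.1 the claimant must meet a clear and cogent showing (weight is at least 77): on (e) the weight is 66, < 77, so (e) does not meet the standard.
  Not every element is met, so the claimant fails to carry Stage II.1.
The analysis ends at Stage II.1; the respondent prevails on this issue.
— Issue III —
At Stage III.1 the claimant must meet a more-likely-than-not showing (weight is at least 50): on (h) the weight is 39, < 50, so (h) does not meet the standard; on (i) the weight is 43, which does not reach 50, so (i) does not meet the standard.
  Stage III.1 not carried; the claimant fails its burden.
The respondent prevails on this issue.
Per-issue: Issue I → respondent; Issue II → respondent; Issue III → respondent. The claimant must prevail on at least one issue; overall, the respondent prevails.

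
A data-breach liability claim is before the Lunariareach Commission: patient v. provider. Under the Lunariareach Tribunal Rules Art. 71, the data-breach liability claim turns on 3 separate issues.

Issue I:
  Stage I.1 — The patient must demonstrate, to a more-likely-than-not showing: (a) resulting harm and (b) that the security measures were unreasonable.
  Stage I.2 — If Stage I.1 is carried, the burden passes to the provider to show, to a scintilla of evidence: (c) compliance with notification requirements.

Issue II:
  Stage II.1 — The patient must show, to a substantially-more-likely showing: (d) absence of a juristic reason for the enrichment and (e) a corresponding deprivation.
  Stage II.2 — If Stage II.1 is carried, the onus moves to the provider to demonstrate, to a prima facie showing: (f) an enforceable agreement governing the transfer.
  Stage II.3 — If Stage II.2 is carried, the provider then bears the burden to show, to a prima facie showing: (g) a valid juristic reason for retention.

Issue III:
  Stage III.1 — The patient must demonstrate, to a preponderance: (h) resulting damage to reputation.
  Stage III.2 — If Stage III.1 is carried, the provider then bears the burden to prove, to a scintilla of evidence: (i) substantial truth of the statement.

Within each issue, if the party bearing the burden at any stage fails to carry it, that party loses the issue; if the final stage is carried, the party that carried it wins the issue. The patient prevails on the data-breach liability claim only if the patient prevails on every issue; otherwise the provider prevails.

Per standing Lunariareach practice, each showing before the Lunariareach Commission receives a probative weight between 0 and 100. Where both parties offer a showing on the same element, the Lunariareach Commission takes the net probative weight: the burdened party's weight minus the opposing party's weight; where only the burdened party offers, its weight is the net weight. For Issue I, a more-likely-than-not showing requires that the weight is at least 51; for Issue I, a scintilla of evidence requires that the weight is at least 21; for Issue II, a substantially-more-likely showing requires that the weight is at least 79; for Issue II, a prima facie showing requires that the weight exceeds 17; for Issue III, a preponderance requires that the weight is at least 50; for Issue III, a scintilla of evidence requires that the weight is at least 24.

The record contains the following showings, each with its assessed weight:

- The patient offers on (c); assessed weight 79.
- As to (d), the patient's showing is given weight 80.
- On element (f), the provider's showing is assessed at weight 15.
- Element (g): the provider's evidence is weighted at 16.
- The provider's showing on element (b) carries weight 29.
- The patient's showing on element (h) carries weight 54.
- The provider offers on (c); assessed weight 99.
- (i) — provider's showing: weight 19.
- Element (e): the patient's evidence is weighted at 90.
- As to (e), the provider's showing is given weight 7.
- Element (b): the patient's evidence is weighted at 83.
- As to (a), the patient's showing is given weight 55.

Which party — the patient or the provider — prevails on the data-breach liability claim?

— Issue I —
Stage I.1 — burden on patient; standard: a more-likely-than-not showing (weight is at least 51).
    (a): 55 ≥ 51 [met]
    (b): 83 − 29 = 54 ≥ 51 [met]
  Stage I.1 is satisfied; the onus moves to the provider.
Stage I.2 — burden on provider; standard: a scintilla of evidence (weight is at least 21).
    (c): 99 − 79 = 20 < 21 [not met]
  The provider does not carry Stage I.2.
So the patient prevails on this issue.
— Issue II —
Stage II.1 — burden on patient; standard: a substantially-more-likely showing (weight is at least 79).
    (d): 80 ≥ 79 [met]
    (e): 90 − 7 = 83 ≥ 79 [met]
  Stage II.1 carried; the burden shifts to the provider.
Stage II.2 — burden on provider; standard: a prima facie showing (weight exceeds 17).
    (f): 15 ≤ 17 [not met]
  The provider does not carry Stage II.2.
The patient prevails on this issue.
— Issue III —
At Stage III.1 the patient must meet a preponderance (weight is at least 50): on (h) the weight is 54, ≥ 50, so (h) meets the standard.
  Stage III.1 is satisfied; the onus moves to the provider.
At Stage III.2 the provider must meet a scintilla of evidence (weight is at least 24): on (i) the weight is 19, which does not reach 24, so (i) does not meet the standard.
  The provider does not carry Stage III.2.
So the patient prevails on this issue.
Per-issue: Issue I → patient; Issue II → patient; Issue III → patient. The patient must prevail on every issue; overall, the patient prevails.

patient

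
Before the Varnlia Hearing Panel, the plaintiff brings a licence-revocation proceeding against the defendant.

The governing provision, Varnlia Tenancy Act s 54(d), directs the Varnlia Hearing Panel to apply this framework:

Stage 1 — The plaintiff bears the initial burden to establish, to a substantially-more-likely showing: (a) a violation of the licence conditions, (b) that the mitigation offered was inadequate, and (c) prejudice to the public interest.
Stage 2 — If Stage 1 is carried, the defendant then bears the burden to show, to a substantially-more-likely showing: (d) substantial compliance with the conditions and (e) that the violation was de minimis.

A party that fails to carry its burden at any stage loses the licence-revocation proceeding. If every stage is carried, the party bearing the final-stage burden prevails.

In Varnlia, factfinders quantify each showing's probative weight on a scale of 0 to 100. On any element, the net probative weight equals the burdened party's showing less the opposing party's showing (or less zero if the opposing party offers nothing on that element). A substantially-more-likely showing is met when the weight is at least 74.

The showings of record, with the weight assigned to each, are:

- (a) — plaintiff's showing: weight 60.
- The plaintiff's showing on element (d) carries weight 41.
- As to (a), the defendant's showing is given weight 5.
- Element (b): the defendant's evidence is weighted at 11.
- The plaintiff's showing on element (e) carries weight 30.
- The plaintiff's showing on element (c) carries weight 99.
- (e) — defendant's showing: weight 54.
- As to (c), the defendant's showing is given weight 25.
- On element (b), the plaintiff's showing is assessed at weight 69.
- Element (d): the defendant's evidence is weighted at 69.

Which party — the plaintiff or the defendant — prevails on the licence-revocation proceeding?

Stage 1 — burden on plaintiff; standard: a substantially-more-likely showing (weight is at least 74).
    (a): 60 − 5 = 55 < 74 [not met]
    (b): 69 − 11 = 58 < 74 [not met]
    (c): 99 − 25 = 74 ≥ 74 [met]
  Not every element is met, so the plaintiff fails to carry Stage 1.
The analysis ends at Stage 1; the defendant prevails.

defendant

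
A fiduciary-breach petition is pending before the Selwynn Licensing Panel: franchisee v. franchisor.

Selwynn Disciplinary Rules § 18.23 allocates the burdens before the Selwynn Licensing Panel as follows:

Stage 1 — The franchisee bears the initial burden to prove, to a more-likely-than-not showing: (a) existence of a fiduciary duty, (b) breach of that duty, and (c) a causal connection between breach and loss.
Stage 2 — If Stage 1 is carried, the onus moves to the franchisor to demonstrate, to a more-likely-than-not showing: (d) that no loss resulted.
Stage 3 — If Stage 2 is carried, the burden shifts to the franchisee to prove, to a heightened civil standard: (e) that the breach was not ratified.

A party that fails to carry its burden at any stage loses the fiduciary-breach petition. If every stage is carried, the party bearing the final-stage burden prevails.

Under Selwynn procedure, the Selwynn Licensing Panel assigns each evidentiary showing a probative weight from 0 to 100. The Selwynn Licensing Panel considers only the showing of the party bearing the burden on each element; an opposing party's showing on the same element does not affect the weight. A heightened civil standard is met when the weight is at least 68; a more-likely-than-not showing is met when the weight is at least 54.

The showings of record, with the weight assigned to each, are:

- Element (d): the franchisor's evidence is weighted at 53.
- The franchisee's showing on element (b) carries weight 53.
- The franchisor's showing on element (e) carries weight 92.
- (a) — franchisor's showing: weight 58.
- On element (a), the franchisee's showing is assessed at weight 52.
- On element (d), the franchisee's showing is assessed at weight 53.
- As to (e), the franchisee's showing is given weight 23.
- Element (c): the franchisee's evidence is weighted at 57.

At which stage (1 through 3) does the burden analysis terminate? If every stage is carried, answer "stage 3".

stage 1

Stage 1 — burden on franchisee; standard: a more-likely-than-not showing (weight is at least 54).
    (a): 52 (franchisor's 58 disregarded) < 54 [not met]
    (b): 53 < 54 [not met]
    (c): 57 ≥ 54 [met]
  Stage 1 not carried; the franchisee fails its burden.
So the franchisor prevails.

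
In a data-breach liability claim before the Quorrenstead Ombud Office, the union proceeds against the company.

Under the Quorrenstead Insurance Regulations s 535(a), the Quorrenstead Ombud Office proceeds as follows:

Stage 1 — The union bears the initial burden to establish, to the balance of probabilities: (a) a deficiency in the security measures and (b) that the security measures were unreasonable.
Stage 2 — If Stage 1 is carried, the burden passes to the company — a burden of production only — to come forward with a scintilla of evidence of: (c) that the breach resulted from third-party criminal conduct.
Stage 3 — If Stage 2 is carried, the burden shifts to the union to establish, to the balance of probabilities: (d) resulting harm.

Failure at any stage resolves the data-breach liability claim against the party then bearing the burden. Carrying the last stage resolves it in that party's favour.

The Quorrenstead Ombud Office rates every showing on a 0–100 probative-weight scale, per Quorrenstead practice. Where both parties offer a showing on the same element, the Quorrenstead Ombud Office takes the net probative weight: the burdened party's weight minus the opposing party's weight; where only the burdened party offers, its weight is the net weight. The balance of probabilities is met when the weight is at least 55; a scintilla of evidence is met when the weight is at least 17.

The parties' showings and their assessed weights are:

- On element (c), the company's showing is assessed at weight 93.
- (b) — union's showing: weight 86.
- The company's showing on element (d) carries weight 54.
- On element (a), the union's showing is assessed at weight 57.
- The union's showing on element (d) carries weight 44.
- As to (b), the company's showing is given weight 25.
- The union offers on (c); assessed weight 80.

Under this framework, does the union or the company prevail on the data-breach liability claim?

Stage 1 (union, the balance of probabilities, weight is at least 55): (a) 57 ≥ 55 — meets; (b) net 86−25=61 ≥ 55 — meets.
  All elements met. The burden passes to the company.
Stage 2 (company, a scintilla of evidence, weight is at least 17): (c) net 93−80=13 < 17 — fails.
  The company does not carry Stage 2.
So the union prevails.

union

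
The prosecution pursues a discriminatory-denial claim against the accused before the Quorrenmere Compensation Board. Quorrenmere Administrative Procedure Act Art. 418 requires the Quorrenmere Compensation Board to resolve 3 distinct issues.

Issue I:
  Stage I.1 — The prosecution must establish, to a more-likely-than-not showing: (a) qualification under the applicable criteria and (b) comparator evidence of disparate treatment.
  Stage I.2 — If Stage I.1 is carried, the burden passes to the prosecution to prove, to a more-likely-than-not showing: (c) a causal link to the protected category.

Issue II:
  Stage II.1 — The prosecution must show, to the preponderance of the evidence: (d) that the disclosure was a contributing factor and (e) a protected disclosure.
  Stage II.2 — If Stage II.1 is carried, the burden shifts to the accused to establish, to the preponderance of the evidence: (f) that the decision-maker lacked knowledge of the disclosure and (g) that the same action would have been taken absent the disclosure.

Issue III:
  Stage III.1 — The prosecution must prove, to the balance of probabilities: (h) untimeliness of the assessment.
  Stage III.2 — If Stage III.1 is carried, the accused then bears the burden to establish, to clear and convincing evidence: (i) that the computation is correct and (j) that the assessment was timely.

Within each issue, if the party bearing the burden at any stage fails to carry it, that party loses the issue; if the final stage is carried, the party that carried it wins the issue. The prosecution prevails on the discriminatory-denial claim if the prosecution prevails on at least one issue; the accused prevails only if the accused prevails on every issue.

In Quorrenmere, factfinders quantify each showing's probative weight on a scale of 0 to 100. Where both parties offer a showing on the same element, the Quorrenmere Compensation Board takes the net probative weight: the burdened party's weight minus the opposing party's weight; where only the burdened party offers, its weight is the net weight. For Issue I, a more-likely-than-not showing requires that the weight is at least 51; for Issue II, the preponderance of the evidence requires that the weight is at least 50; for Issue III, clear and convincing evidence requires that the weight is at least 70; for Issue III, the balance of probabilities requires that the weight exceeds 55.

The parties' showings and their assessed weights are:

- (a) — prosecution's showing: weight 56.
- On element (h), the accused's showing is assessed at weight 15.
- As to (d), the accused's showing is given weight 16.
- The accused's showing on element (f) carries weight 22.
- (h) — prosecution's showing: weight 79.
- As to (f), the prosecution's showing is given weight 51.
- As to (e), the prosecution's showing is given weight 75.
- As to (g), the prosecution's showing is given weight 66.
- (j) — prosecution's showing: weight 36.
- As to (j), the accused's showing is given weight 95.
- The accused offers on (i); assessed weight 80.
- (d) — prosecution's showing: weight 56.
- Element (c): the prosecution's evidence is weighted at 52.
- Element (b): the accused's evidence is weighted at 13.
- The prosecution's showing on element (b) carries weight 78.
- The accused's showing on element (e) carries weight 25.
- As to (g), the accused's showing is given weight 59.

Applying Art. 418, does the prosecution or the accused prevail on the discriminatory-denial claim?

prosecution

— Issue I —
Stage I.1 — burden on prosecution; standard: a more-likely-than-not showing (weight is at least 51).
    (a): 56 ≥ 51 [met]
    (b): 78 − 13 = 65 ≥ 51 [met]
  All elements met. The prosecution retains the burden for Stage I.2.
Stage I.2 — burden on prosecution; standard: a more-likely-than-not showing (weight is at least 51).
    (c): 52 ≥ 51 [met]
  The prosecution carries the last stage.
All stages carried — the prosecution prevails on this issue.
— Issue II —
Stage II.1 — burden on prosecution; standard: the preponderance of the evidence (weight is at least 50).
    (d): 56 − 16 = 40 < 50 [not met]
    (e): 75 − 25 = 50 ≥ 50 [met]
  The prosecution does not carry Stage II.1.
The analysis ends at Stage II.1; the accused prevails on this issue.
— Issue III —
Stage III.1 — burden on prosecution; standard: the balance of probabilities (weight exceeds 55).
    (h): 79 − 15 = 64 > 55 [met]
  Stage III.1 carried; the burden shifts to the accused.
Stage III.2 — burden on accused; standard: clear and convincing evidence (weight is at least 70).
    (i): 80 ≥ 70 [met]
    (j): 95 − 36 = 59 < 70 [not met]
  Not every element is met, so the accused fails to carry Stage III.2.
The analysis ends at Stage III.2; the prosecution prevails on this issue.
Per-issue: Issue I → prosecution; Issue II → accused; Issue III → prosecution. The prosecution must prevail on at least one issue; overall, the prosecution prevails.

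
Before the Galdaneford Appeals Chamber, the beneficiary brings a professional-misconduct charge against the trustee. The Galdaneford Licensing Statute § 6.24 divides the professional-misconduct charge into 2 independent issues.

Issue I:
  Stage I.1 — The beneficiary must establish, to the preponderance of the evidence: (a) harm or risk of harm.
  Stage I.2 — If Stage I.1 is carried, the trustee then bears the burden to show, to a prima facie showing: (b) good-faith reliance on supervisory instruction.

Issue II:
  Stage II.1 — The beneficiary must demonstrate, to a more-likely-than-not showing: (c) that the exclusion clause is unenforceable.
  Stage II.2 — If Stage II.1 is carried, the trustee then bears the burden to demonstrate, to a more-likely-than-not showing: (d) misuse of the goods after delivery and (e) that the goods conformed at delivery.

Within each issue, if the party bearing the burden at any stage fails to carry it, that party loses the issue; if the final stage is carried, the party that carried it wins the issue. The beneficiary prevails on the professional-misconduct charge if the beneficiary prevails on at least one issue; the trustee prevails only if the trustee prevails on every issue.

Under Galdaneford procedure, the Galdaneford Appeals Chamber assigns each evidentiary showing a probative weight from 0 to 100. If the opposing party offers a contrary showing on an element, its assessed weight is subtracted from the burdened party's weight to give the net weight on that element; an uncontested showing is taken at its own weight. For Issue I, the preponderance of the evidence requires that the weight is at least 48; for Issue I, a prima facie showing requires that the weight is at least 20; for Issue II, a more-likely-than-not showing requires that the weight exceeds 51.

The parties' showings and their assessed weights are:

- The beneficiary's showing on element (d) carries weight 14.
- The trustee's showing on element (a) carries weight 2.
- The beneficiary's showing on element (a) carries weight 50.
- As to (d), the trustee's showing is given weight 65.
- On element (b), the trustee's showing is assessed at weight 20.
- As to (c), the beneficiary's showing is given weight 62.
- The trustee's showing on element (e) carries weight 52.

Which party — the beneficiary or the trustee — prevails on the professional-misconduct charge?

— Issue I —
Stage I.1 — burden on beneficiary; standard: the preponderance of the evidence (weight is at least 48).
    (a): 50 − 2 = 48 ≥ 48 [met]
  The beneficiary carries Stage I.1; the trustee now bears the burden.
Stage I.2 — burden on trustee; standard: a prima facie showing (weight is at least 20).
    (b): 20 ≥ 20 [met]
  The trustee carries the last stage.
With every stage satisfied, the trustee prevails on this issue.
— Issue II —
Stage II.1 (beneficiary, a more-likely-than-not showing, weight exceeds 51): (c) 62 > 51 — meets.
  All elements met. The burden passes to the trustee.
Stage II.2 (trustee, a more-likely-than-not showing, weight exceeds 51): (d) net 65−14=51 ≤ 51 — fails; (e) 52 > 51 — meets.
  Stage II.2 not carried; the trustee fails its burden.
The analysis ends at Stage II.2; the beneficiary prevails on this issue.
Per-issue: Issue I → trustee; Issue II → beneficiary. The beneficiary must prevail on at least one issue; overall, the beneficiary prevails.

beneficiary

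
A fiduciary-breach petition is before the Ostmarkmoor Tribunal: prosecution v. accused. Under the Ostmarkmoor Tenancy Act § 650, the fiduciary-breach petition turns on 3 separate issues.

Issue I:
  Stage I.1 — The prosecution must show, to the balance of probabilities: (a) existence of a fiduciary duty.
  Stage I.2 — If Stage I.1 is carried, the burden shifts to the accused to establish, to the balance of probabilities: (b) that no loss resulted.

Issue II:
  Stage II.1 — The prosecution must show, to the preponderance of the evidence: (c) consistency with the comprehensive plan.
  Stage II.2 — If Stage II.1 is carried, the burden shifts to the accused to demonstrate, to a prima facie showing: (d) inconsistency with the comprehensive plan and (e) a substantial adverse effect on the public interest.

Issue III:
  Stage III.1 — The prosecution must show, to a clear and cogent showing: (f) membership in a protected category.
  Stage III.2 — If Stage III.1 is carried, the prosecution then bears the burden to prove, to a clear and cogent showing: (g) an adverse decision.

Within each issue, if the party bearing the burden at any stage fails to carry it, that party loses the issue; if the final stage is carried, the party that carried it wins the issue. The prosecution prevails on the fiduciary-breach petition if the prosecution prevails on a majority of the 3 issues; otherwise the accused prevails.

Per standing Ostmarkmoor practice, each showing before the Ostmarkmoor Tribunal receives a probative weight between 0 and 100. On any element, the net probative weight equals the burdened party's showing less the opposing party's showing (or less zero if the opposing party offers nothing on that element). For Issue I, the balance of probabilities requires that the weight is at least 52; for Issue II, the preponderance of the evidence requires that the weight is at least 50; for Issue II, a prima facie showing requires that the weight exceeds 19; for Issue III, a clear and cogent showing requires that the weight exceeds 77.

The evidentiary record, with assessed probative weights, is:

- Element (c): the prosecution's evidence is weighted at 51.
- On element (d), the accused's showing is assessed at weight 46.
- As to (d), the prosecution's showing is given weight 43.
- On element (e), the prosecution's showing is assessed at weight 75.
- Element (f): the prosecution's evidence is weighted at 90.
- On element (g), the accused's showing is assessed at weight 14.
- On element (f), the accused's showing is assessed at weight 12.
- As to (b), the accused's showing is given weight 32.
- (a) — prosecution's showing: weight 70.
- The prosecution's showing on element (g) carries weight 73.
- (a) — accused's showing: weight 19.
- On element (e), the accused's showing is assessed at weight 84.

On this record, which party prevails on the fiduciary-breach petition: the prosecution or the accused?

— Issue I —
Stage I.1 — burden on prosecution; standard: the balance of probabilities (weight is at least 52).
    (a): 70 − 19 = 51 < 52 [not met]
  Not every element is met, so the prosecution fails to carry Stage I.1.
So the accused prevails on this issue.
— Issue II —
At Stage II.1 the prosecution must meet the preponderance of the evidence (weight is at least 50): on (c) the weight is 51, which does reach 50, so (c) meets the standard.
  Stage II.1 carried; the burden shifts to the accused.
At Stage II.2 the accused must meet a prima facie showing (weight exceeds 19): on (d) the weight is 46 less the opposing 43 gives net 3, which does not exceed 19, so (d) does not meet the standard; on (e) the weight is 84 less the opposing 75 gives net 9, ≤ 19, so (e) does not meet the standard.
  Stage II.2 not carried; the accused fails its burden.
The analysis ends at Stage II.2; the prosecution prevails on this issue.
— Issue III —
Stage III.1 — burden on prosecution; standard: a clear and cogent showing (weight exceeds 77).
    (f): 90 − 12 = 78 > 77 [met]
  Stage III.1 carried; the burden remains with the prosecution.
Stage III.2 — burden on prosecution; standard: a clear and cogent showing (weight exceeds 77).
    (g): 73 − 14 = 59 ≤ 77 [not met]
  Not every element is met, so the prosecution fails to carry Stage III.2.
So the accused prevails on this issue.
Per-issue: Issue I → accused; Issue II → prosecution; Issue III → accused. The prosecution must prevail on a majority of issues; overall, the accused prevails.

accused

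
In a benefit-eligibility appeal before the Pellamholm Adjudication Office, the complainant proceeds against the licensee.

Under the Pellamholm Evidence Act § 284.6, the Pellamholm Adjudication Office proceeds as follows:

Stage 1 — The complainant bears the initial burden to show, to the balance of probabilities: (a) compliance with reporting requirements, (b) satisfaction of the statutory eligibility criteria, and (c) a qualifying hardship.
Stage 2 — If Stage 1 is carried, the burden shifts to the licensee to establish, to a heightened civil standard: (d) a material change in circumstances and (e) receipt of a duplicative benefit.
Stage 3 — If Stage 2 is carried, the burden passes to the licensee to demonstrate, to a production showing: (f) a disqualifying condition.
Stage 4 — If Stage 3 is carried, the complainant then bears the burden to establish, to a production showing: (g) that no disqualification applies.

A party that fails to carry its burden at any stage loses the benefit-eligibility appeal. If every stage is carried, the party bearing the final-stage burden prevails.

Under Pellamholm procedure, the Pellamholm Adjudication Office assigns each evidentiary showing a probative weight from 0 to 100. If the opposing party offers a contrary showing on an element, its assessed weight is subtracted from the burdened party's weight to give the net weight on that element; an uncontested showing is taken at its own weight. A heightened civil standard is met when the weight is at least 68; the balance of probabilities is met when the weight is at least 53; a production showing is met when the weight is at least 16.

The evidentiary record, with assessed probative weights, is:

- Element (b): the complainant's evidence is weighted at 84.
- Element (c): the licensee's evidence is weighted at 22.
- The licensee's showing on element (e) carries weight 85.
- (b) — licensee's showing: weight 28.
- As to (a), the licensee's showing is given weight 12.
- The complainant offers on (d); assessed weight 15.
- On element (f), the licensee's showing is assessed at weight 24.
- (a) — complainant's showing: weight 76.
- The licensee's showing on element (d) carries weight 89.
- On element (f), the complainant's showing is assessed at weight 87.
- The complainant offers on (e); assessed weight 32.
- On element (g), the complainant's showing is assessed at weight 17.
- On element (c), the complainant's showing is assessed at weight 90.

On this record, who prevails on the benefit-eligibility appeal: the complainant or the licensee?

At Stage 1 the complainant must meet the balance of probabilities (weight is at least 53): on (a) the weight is 76 less the opposing 12 gives net 64, which does reach 53, so (a) meets the standard; on (b) the weight is 84 less the opposing 28 gives net 56, ≥ 53, so (b) meets the standard; on (c) the weight is 90 less the opposing 22 gives net 68, ≥ 53, so (c) meets the standard.
  Stage 1 is satisfied; the onus moves to the licensee.
At Stage 2 the licensee must meet a heightened civil standard (weight is at least 68): on (d) the weight is 89 less the opposing 15 gives net 74, ≥ 68, so (d) meets the standard; on (e) the weight is 85 less the opposing 32 gives net 53, which does not reach 68, so (e) does not meet the standard.
  Stage 2 not carried; the licensee fails its burden.
So the complainant prevails.

complainant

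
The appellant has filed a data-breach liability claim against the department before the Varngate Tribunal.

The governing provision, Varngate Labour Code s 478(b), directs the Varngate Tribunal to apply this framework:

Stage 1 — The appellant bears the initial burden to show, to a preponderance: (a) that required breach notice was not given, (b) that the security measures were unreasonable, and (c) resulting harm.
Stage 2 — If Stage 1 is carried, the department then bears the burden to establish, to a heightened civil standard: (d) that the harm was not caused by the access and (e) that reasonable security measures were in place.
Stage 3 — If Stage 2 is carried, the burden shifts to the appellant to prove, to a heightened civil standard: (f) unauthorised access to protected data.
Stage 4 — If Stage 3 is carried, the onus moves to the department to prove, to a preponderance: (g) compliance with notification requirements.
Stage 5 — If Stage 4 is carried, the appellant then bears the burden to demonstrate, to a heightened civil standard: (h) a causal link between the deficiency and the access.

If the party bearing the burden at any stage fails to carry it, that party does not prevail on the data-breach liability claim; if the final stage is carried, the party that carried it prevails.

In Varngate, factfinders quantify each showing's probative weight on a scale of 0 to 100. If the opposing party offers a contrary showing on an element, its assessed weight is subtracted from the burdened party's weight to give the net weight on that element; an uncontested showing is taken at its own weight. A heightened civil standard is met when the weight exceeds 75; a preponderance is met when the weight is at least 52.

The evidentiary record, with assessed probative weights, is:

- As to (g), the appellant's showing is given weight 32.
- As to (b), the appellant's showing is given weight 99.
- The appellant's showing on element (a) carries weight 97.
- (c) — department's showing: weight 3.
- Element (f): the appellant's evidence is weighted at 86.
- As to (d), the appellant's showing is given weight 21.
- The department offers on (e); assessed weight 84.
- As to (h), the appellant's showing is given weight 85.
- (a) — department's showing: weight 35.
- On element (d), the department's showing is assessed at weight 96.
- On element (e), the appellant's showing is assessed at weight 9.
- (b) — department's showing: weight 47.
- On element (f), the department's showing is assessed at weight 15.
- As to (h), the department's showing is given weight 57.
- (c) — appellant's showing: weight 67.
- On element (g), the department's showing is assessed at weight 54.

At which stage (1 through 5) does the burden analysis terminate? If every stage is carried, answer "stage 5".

Stage 1 — burden on appellant; standard: a preponderance (weight is at least 52).
    (a): 97 − 35 = 62 ≥ 52 [met]
    (b): 99 − 47 = 52 ≥ 52 [met]
    (c): 67 − 3 = 64 ≥ 52 [met]
  Stage 1 carried; the burden shifts to the department.
Stage 2 — burden on department; standard: a heightened civil standard (weight exceeds 75).
    (d): 96 − 21 = 75 ≤ 75 [not met]
    (e): 84 − 9 = 75 ≤ 75 [not met]
  Stage 2 not carried; the department fails its burden.
So the appellant prevails.

stage 2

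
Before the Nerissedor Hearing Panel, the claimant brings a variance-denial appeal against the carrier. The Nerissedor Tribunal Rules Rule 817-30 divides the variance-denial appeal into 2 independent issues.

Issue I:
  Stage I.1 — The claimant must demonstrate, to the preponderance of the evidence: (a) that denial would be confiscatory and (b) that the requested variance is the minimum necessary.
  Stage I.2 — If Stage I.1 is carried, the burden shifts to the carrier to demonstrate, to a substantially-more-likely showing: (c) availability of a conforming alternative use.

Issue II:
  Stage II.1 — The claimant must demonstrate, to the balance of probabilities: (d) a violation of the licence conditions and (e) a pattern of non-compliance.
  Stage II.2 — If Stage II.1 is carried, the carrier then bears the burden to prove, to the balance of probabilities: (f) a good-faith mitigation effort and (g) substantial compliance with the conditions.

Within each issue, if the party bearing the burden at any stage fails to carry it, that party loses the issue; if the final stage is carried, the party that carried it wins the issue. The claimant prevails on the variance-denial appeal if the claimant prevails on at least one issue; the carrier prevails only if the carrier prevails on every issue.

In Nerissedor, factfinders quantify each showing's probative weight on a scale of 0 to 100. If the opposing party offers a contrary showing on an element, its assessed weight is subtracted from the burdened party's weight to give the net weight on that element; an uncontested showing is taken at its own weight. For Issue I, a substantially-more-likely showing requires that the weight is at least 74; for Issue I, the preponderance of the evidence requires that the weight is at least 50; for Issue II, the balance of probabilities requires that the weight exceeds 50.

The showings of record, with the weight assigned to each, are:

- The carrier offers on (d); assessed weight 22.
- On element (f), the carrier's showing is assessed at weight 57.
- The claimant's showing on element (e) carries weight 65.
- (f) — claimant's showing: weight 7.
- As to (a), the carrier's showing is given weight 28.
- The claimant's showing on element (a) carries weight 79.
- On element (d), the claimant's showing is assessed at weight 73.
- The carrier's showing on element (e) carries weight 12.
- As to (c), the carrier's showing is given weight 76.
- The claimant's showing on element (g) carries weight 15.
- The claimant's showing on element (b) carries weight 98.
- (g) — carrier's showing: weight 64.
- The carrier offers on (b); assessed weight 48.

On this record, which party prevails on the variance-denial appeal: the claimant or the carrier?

claimant

— Issue I —
Stage I.1 — burden on claimant; standard: the preponderance of the evidence (weight is at least 50).
    (a): 79 − 28 = 51 ≥ 50 [met]
    (b): 98 − 48 = 50 ≥ 50 [met]
  Stage I.1 is satisfied; the onus moves to the carrier.
Stage I.2 — burden on carrier; standard: a substantially-more-likely showing (weight is at least 74).
    (c): 76 ≥ 74 [met]
  Stage I.2 carried; the final stage is satisfied.
Every stage carried; the carrier prevails on this issue.
— Issue II —
Stage II.1 — burden on claimant; standard: the balance of probabilities (weight exceeds 50).
    (d): 73 − 22 = 51 > 50 [met]
    (e): 65 − 12 = 53 > 50 [met]
  Stage II.1 is satisfied; the onus moves to the carrier.
Stage II.2 — burden on carrier; standard: the balance of probabilities (weight exceeds 50).
    (f): 57 − 7 = 50 ≤ 50 [not met]
    (g): 64 − 15 = 49 ≤ 50 [not met]
  Stage II.2 not carried; the carrier fails its burden.
The claimant prevails on this issue.
Per-issue: Issue I → carrier; Issue II → claimant. The claimant must prevail on at least one issue; overall, the claimant prevails.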